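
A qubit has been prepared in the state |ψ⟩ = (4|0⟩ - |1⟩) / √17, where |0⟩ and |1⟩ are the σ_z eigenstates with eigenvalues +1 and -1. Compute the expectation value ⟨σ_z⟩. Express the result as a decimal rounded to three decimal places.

0.882

⟨σ_z⟩ = |a|² - |b|² divided by |a|²+|b|², with a, b the |0⟩, |1⟩ amplitudes.
= (16 - 1)/17 = 15/17.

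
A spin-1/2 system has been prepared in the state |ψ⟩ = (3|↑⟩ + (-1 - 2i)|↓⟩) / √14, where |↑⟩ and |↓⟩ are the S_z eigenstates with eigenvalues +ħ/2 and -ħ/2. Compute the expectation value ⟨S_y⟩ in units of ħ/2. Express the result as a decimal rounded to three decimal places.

-0.857

⟨σ_y⟩ = 2 Im(a* b)/(|a|²+|b|²) with a = 3, b = (-1 - 2i).
a* b = (-3 - 6i), so ⟨σ_y⟩ = -12/14.
⟨S_y⟩ = (ħ/2)·⟨σ_y⟩.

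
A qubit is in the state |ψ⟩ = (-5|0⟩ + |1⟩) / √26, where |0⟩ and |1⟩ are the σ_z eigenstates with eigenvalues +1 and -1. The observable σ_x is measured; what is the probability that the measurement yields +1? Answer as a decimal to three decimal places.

0.308

|+x⟩ = (|0⟩ + |1⟩)/√2, so ⟨+x|ψ⟩ = (-4) / (√2·√26).
P = |-4|² / 52 = 16/52.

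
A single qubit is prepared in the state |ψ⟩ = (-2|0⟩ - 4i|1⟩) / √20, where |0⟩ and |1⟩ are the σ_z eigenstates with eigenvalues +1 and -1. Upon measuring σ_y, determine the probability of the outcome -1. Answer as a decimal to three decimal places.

|-y⟩ = (|0⟩ - i|1⟩)/√2, so ⟨-y|ψ⟩ = (2) / (√2·√20).
P = |2|² / 40 = 4/40.

0.100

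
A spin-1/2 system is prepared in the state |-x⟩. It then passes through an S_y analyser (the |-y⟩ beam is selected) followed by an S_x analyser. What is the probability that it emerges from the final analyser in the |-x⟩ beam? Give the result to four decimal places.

0.2500

First analyser (S_y): from |-x⟩, P(|-y⟩) = 1/2.
After stage 1 the state is |-y⟩; P(|-x⟩) = |⟨-x|-y⟩|² = 1/2.
Joint probability = 1/2 × 1/2 = 0.2500.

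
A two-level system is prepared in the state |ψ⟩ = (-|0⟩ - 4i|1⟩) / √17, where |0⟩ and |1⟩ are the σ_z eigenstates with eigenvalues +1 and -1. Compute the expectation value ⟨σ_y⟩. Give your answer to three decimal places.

0.471

⟨σ_y⟩ = 2 Im(a* b)/(|a|²+|b|²) with a = -1, b = -4i.
a* b = 4i, so ⟨σ_y⟩ = 8/17.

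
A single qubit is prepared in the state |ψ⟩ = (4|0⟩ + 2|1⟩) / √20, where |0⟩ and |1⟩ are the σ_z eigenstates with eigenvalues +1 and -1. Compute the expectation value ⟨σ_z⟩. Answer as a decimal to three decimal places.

⟨σ_z⟩ = |a|² - |b|² divided by |a|²+|b|², with a, b the |0⟩, |1⟩ amplitudes.
= (16 - 4)/20 = 12/20.

0.600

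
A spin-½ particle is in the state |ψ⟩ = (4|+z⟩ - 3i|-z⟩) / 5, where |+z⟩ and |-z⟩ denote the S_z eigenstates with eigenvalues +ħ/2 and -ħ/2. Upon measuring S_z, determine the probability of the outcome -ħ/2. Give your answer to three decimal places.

The -ħ/2 outcome corresponds to |-z⟩. Its amplitude in |ψ⟩ is -3i/5.
P = |-3i|² / 25 = 9/25.

0.360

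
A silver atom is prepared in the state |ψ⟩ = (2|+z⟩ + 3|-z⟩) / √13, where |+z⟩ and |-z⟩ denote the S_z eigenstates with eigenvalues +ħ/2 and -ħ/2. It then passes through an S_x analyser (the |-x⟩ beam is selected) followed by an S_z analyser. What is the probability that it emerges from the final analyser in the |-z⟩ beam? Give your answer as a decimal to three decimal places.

First analyser (S_x): P(|-x⟩) = |⟨-x|ψ⟩|² = 1/26.
After stage 1 the state is |-x⟩; P(|-z⟩) = |⟨-z|-x⟩|² = 1/2.
Joint probability = 1/26 × 1/2 = 0.019.

0.019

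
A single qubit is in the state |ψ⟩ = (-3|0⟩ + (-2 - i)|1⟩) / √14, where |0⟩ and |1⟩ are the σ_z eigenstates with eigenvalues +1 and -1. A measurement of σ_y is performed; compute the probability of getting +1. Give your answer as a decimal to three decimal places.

|+y⟩ = (|0⟩ + i|1⟩)/√2, so ⟨+y|ψ⟩ = (-4 + 2i) / (√2·√14).
P = |-4 + 2i|² / 28 = 20/28.

0.714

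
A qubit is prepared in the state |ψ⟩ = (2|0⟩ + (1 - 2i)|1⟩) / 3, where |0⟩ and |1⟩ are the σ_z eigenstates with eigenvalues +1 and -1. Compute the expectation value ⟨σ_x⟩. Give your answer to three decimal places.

0.444

⟨σ_x⟩ = 2 Re(a* b)/(|a|²+|b|²) with a = 2, b = (1 - 2i).
a* b = (2 - 4i), so ⟨σ_x⟩ = 4/9.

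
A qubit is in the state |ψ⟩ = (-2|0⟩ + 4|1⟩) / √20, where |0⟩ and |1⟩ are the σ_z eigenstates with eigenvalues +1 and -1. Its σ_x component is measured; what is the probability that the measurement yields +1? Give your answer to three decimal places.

0.100

|+x⟩ = (|0⟩ + |1⟩)/√2, so ⟨+x|ψ⟩ = (2) / (√2·√20).
P = |2|² / 40 = 4/40.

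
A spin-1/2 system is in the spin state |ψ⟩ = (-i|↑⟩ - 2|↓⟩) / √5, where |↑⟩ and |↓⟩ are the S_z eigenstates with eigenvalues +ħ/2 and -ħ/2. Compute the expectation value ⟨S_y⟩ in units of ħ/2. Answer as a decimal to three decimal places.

-0.800

⟨σ_y⟩ = 2 Im(a* b)/(|a|²+|b|²) with a = -i, b = -2.
a* b = -2i, so ⟨σ_y⟩ = -4/5.
⟨S_y⟩ = (ħ/2)·⟨σ_y⟩.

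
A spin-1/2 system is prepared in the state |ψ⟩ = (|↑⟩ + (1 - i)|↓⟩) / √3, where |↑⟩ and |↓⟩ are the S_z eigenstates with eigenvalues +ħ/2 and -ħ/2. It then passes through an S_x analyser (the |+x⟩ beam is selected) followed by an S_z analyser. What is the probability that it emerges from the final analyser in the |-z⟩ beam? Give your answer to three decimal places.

First analyser (S_x): P(|+x⟩) = |⟨+x|ψ⟩|² = 5/6.
After stage 1 the state is |+x⟩; P(|-z⟩) = |⟨-z|+x⟩|² = 1/2.
Joint probability = 5/6 × 1/2 = 0.417.

0.417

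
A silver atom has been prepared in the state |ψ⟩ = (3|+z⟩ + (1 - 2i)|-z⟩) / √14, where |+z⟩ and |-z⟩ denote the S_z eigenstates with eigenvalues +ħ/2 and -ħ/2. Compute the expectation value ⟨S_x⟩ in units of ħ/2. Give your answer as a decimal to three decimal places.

⟨σ_x⟩ = 2 Re(a* b)/(|a|²+|b|²) with a = 3, b = (1 - 2i).
a* b = (3 - 6i), so ⟨σ_x⟩ = 6/14.
⟨S_x⟩ = (ħ/2)·⟨σ_x⟩.

0.429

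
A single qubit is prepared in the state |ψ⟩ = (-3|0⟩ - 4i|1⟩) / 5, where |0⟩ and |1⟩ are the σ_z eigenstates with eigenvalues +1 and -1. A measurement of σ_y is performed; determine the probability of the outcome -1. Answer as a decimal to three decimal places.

0.020

|-y⟩ = (|0⟩ - i|1⟩)/√2, so ⟨-y|ψ⟩ = (1) / (√2·5).
P = |1|² / 50 = 1/50.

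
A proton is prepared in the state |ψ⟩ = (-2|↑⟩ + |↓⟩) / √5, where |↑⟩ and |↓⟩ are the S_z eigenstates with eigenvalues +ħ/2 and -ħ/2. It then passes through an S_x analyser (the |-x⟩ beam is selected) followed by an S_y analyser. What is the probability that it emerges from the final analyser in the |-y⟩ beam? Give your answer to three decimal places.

First analyser (S_x): P(|-x⟩) = |⟨-x|ψ⟩|² = 9/10.
After stage 1 the state is |-x⟩; P(|-y⟩) = |⟨-y|-x⟩|² = 1/2.
Joint probability = 9/10 × 1/2 = 0.450.

0.450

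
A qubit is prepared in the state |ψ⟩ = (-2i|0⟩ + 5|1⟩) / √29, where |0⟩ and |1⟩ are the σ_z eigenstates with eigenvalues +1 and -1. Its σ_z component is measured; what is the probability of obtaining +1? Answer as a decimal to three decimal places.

The +1 outcome corresponds to |0⟩. Its amplitude in |ψ⟩ is -2i/√29.
P = |-2i|² / 29 = 4/29.

0.138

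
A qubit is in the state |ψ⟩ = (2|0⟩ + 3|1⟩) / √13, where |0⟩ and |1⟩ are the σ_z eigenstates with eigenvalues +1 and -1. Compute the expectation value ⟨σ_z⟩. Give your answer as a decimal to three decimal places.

⟨σ_z⟩ = |a|² - |b|² divided by |a|²+|b|², with a, b the |0⟩, |1⟩ amplitudes.
= (4 - 9)/13 = -5/13.

-0.385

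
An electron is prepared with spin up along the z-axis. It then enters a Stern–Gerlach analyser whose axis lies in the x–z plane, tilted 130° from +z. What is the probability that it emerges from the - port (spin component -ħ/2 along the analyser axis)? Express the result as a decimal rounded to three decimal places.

For spin-½, the probability of finding spin-up along an axis at angle θ to the initial spin direction is cos²(θ/2); spin-down is sin²(θ/2).
θ = 130°, so P = sin²(65°) ≈ 0.821.

0.821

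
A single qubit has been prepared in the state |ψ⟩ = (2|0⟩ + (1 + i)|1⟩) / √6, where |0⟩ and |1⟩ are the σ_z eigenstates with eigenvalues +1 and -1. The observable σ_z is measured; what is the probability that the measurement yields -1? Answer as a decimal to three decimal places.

The -1 outcome corresponds to |1⟩. Its amplitude in |ψ⟩ is (1 + i)/√6.
P = |1 + i|² / 6 = 2/6.

0.333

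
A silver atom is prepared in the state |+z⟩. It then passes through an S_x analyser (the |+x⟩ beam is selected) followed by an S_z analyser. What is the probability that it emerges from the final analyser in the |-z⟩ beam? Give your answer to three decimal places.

0.250

First analyser (S_x): from |+z⟩, P(|+x⟩) = 1/2.
After stage 1 the state is |+x⟩; P(|-z⟩) = |⟨-z|+x⟩|² = 1/2.
Joint probability = 1/2 × 1/2 = 0.250.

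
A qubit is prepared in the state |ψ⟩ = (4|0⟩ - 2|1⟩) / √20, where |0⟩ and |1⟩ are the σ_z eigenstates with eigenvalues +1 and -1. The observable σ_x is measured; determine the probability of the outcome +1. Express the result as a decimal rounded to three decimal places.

|+x⟩ = (|0⟩ + |1⟩)/√2, so ⟨+x|ψ⟩ = (2) / (√2·√20).
P = |2|² / 40 = 4/40.

0.100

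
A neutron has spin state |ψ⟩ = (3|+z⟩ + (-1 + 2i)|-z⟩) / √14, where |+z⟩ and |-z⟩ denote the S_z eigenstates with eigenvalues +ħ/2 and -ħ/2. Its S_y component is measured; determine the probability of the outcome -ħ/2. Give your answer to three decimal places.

|-y⟩ = (|+z⟩ - i|-z⟩)/√2, so ⟨-y|ψ⟩ = (1 - i) / (√2·√14).
P = |1 - i|² / 28 = 2/28.

0.071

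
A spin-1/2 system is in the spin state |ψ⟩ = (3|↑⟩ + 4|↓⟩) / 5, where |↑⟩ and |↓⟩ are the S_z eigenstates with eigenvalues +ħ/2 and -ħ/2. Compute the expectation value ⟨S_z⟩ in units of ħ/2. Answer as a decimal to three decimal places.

-0.280

⟨σ_z⟩ = |a|² - |b|² divided by |a|²+|b|², with a, b the |↑⟩, |↓⟩ amplitudes.
= (9 - 16)/25 = -7/25.
⟨S_z⟩ = (ħ/2)·⟨σ_z⟩.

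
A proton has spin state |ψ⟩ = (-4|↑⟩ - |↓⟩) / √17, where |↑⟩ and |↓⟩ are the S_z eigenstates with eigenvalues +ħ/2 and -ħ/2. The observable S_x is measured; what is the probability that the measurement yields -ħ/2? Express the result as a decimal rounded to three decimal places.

0.265

|-x⟩ = (|↑⟩ - |↓⟩)/√2, so ⟨-x|ψ⟩ = (-3) / (√2·√17).
P = |-3|² / 34 = 9/34.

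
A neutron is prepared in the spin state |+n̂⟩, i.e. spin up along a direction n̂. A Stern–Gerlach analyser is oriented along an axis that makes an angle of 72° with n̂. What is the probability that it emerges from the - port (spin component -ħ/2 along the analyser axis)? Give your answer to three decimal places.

0.345

For spin-½, the probability of finding spin-up along an axis at angle θ to the initial spin direction is cos²(θ/2); spin-down is sin²(θ/2).
θ = 72°, so P = sin²(36°) ≈ 0.345.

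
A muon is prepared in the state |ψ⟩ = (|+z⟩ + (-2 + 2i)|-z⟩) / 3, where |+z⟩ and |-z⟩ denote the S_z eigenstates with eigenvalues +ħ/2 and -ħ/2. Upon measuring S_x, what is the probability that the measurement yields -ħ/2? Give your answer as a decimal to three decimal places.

|-x⟩ = (|+z⟩ - |-z⟩)/√2, so ⟨-x|ψ⟩ = (3 - 2i) / (√2·3).
P = |3 - 2i|² / 18 = 13/18.

0.722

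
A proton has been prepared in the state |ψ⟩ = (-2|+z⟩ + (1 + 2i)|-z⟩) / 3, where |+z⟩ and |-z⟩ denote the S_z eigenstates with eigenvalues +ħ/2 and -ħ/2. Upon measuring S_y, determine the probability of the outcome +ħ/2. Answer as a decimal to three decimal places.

0.056

|+y⟩ = (|+z⟩ + i|-z⟩)/√2, so ⟨+y|ψ⟩ = (-i) / (√2·3).
P = |-i|² / 18 = 1/18.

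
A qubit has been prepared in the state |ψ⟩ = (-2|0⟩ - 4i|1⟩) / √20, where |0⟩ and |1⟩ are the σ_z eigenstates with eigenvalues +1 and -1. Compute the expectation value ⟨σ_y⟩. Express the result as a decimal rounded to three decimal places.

0.800

⟨σ_y⟩ = 2 Im(a* b)/(|a|²+|b|²) with a = -2, b = -4i.
a* b = 8i, so ⟨σ_y⟩ = 16/20.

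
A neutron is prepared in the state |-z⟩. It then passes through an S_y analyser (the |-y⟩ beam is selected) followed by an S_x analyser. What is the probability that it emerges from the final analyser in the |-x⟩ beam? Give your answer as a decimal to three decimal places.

0.250

First analyser (S_y): from |-z⟩, P(|-y⟩) = 1/2.
After stage 1 the state is |-y⟩; P(|-x⟩) = |⟨-x|-y⟩|² = 1/2.
Joint probability = 1/2 × 1/2 = 0.250.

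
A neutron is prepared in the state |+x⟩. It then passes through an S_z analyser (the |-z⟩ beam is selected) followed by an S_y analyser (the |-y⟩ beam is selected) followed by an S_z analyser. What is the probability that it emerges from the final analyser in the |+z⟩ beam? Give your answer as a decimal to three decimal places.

First analyser (S_z): from |+x⟩, P(|-z⟩) = 1/2.
After stage 1 the state is |-z⟩; P(|-y⟩) = |⟨-y|-z⟩|² = 1/2.
After stage 2 the state is |-y⟩; P(|+z⟩) = |⟨+z|-y⟩|² = 1/2.
Joint probability = 1/2 × 1/2 × 1/2 = 0.125.

0.125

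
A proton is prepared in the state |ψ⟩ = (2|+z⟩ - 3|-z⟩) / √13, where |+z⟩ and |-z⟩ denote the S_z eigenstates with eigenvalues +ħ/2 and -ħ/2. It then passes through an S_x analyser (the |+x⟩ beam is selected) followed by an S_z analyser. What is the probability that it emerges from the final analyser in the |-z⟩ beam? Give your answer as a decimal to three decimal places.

0.019

First analyser (S_x): P(|+x⟩) = |⟨+x|ψ⟩|² = 1/26.
After stage 1 the state is |+x⟩; P(|-z⟩) = |⟨-z|+x⟩|² = 1/2.
Joint probability = 1/26 × 1/2 = 0.019.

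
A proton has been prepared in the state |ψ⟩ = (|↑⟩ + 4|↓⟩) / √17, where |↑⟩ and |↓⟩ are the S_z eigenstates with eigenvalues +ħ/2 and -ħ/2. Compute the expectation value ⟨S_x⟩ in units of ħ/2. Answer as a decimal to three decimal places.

0.471

⟨σ_x⟩ = 2 Re(a* b)/(|a|²+|b|²) with a = 1, b = 4.
a* b = 4, so ⟨σ_x⟩ = 8/17.
⟨S_x⟩ = (ħ/2)·⟨σ_x⟩.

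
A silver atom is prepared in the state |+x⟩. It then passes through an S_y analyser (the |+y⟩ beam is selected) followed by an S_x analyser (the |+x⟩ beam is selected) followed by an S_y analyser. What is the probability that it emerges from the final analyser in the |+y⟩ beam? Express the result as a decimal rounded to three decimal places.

First analyser (S_y): from |+x⟩, P(|+y⟩) = 1/2.
After stage 1 the state is |+y⟩; P(|+x⟩) = |⟨+x|+y⟩|² = 1/2.
After stage 2 the state is |+x⟩; P(|+y⟩) = |⟨+y|+x⟩|² = 1/2.
Joint probability = 1/2 × 1/2 × 1/2 = 0.125.

0.125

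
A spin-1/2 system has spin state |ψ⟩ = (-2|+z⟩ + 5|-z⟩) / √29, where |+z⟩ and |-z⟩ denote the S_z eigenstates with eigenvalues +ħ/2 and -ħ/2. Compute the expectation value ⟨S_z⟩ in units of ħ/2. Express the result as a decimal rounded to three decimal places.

⟨σ_z⟩ = |a|² - |b|² divided by |a|²+|b|², with a, b the |+z⟩, |-z⟩ amplitudes.
= (4 - 25)/29 = -21/29.
⟨S_z⟩ = (ħ/2)·⟨σ_z⟩.

-0.724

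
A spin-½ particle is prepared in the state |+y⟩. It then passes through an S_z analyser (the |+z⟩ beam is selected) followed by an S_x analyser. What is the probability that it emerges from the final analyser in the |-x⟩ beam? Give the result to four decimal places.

First analyser (S_z): from |+y⟩, P(|+z⟩) = 1/2.
After stage 1 the state is |+z⟩; P(|-x⟩) = |⟨-x|+z⟩|² = 1/2.
Joint probability = 1/2 × 1/2 = 0.2500.

0.2500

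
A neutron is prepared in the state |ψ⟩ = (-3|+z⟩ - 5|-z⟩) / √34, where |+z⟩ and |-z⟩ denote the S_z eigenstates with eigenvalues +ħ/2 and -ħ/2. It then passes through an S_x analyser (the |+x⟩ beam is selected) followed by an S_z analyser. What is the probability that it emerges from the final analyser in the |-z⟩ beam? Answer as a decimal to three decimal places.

0.471

First analyser (S_x): P(|+x⟩) = |⟨+x|ψ⟩|² = 64/68.
After stage 1 the state is |+x⟩; P(|-z⟩) = |⟨-z|+x⟩|² = 1/2.
Joint probability = 64/68 × 1/2 = 0.471.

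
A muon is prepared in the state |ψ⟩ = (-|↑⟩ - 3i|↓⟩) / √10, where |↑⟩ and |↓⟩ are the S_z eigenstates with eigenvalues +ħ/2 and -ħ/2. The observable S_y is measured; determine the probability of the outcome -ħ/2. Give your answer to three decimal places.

|-y⟩ = (|↑⟩ - i|↓⟩)/√2, so ⟨-y|ψ⟩ = (2) / (√2·√10).
P = |2|² / 20 = 4/20.

0.200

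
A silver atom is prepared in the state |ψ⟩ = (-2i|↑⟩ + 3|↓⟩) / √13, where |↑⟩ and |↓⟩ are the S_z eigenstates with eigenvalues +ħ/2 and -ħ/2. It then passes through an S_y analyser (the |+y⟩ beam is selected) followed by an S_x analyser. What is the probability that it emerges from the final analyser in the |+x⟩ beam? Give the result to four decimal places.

0.4808

First analyser (S_y): P(|+y⟩) = |⟨+y|ψ⟩|² = 25/26.
After stage 1 the state is |+y⟩; P(|+x⟩) = |⟨+x|+y⟩|² = 1/2.
Joint probability = 25/26 × 1/2 = 0.4808.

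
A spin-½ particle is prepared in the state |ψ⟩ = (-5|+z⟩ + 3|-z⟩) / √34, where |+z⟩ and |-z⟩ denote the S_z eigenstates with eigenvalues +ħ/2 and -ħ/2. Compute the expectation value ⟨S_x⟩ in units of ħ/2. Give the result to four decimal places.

⟨σ_x⟩ = 2 Re(a* b)/(|a|²+|b|²) with a = -5, b = 3.
a* b = -15, so ⟨σ_x⟩ = -30/34.
⟨S_x⟩ = (ħ/2)·⟨σ_x⟩.

-0.8824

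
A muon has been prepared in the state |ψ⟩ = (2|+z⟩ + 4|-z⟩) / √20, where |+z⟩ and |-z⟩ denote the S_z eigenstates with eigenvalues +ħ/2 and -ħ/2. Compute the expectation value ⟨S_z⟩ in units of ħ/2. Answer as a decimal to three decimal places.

-0.600

⟨σ_z⟩ = |a|² - |b|² divided by |a|²+|b|², with a, b the |+z⟩, |-z⟩ amplitudes.
= (4 - 16)/20 = -12/20.
⟨S_z⟩ = (ħ/2)·⟨σ_z⟩.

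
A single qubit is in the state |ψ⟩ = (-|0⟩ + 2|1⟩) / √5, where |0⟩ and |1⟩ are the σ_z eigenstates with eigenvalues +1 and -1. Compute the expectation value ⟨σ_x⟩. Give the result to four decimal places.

⟨σ_x⟩ = 2 Re(a* b)/(|a|²+|b|²) with a = -1, b = 2.
a* b = -2, so ⟨σ_x⟩ = -4/5.

-0.8000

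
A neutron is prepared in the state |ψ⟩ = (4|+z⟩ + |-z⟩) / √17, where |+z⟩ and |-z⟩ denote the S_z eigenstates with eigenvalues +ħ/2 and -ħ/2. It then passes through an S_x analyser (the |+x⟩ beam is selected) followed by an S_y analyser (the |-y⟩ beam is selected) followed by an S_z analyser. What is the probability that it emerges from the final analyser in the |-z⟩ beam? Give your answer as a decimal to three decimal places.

0.184

First analyser (S_x): P(|+x⟩) = |⟨+x|ψ⟩|² = 25/34.
After stage 1 the state is |+x⟩; P(|-y⟩) = |⟨-y|+x⟩|² = 1/2.
After stage 2 the state is |-y⟩; P(|-z⟩) = |⟨-z|-y⟩|² = 1/2.
Joint probability = 25/34 × 1/2 × 1/2 = 0.184.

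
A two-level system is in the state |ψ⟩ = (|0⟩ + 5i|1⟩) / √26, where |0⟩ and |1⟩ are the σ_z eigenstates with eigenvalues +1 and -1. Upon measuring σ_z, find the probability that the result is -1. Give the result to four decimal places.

0.9615

The -1 outcome corresponds to |1⟩. Its amplitude in |ψ⟩ is 5i/√26.
P = |5i|² / 26 = 25/26.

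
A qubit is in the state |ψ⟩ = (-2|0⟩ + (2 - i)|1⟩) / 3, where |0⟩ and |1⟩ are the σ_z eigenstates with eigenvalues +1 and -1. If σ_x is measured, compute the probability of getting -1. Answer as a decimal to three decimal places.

|-x⟩ = (|0⟩ - |1⟩)/√2, so ⟨-x|ψ⟩ = (-4 + i) / (√2·3).
P = |-4 + i|² / 18 = 17/18.

0.944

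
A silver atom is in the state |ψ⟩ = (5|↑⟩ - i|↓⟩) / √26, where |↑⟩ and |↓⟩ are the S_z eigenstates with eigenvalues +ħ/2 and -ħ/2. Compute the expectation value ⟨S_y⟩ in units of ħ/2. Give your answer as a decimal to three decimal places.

-0.385

⟨σ_y⟩ = 2 Im(a* b)/(|a|²+|b|²) with a = 5, b = -i.
a* b = -5i, so ⟨σ_y⟩ = -10/26.
⟨S_y⟩ = (ħ/2)·⟨σ_y⟩.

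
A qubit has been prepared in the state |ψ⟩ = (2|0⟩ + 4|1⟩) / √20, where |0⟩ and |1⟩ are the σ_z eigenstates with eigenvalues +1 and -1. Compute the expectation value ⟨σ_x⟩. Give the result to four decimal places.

0.8000

⟨σ_x⟩ = 2 Re(a* b)/(|a|²+|b|²) with a = 2, b = 4.
a* b = 8, so ⟨σ_x⟩ = 16/20.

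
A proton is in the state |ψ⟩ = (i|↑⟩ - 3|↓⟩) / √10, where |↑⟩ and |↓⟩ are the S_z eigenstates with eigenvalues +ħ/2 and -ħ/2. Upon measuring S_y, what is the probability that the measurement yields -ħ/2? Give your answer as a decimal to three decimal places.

|-y⟩ = (|↑⟩ - i|↓⟩)/√2, so ⟨-y|ψ⟩ = (-2i) / (√2·√10).
P = |-2i|² / 20 = 4/20.

0.200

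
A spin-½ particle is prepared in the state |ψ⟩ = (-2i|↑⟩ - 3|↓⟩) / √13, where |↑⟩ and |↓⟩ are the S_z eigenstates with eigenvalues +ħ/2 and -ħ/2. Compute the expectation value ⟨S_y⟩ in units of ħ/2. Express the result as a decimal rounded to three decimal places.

⟨σ_y⟩ = 2 Im(a* b)/(|a|²+|b|²) with a = -2i, b = -3.
a* b = -6i, so ⟨σ_y⟩ = -12/13.
⟨S_y⟩ = (ħ/2)·⟨σ_y⟩.

-0.923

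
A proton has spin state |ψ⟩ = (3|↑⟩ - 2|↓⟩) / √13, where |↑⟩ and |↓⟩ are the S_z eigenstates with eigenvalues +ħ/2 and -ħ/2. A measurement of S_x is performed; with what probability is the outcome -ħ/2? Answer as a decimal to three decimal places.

0.962

|-x⟩ = (|↑⟩ - |↓⟩)/√2, so ⟨-x|ψ⟩ = (5) / (√2·√13).
P = |5|² / 26 = 25/26.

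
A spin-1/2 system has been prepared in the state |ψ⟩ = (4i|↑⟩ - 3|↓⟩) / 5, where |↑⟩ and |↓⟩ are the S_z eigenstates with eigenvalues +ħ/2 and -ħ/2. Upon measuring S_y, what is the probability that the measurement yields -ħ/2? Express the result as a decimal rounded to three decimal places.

0.020

|-y⟩ = (|↑⟩ - i|↓⟩)/√2, so ⟨-y|ψ⟩ = (i) / (√2·5).
P = |i|² / 50 = 1/50.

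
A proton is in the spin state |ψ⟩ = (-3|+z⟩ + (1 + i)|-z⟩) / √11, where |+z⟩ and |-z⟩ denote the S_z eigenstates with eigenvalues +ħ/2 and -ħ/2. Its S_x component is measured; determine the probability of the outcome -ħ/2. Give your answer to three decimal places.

0.773

|-x⟩ = (|+z⟩ - |-z⟩)/√2, so ⟨-x|ψ⟩ = (-4 - i) / (√2·√11).
P = |-4 - i|² / 22 = 17/22.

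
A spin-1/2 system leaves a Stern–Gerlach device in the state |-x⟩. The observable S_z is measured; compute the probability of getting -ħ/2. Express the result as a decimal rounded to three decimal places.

In the S_z basis, |-x⟩ = (|↑⟩ - |↓⟩)/√2 and |-z⟩ = |↓⟩.
|⟨-z|-x⟩|² = 1/2.

0.500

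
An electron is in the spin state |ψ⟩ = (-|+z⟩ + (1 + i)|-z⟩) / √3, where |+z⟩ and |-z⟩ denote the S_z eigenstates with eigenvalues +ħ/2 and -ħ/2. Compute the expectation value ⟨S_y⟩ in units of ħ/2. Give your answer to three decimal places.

⟨σ_y⟩ = 2 Im(a* b)/(|a|²+|b|²) with a = -1, b = (1 + i).
a* b = (-1 - i), so ⟨σ_y⟩ = -2/3.
⟨S_y⟩ = (ħ/2)·⟨σ_y⟩.

-0.667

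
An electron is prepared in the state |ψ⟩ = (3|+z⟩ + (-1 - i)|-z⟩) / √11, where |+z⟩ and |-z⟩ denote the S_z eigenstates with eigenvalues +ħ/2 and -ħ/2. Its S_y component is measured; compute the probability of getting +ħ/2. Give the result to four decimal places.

|+y⟩ = (|+z⟩ + i|-z⟩)/√2, so ⟨+y|ψ⟩ = (2 + i) / (√2·√11).
P = |2 + i|² / 22 = 5/22.

0.2273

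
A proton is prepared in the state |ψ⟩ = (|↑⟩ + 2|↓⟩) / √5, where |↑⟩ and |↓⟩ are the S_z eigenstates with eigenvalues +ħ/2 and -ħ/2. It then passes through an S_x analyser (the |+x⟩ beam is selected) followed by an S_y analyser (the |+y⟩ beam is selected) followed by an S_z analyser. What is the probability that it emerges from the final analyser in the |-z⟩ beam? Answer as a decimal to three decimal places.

First analyser (S_x): P(|+x⟩) = |⟨+x|ψ⟩|² = 9/10.
After stage 1 the state is |+x⟩; P(|+y⟩) = |⟨+y|+x⟩|² = 1/2.
After stage 2 the state is |+y⟩; P(|-z⟩) = |⟨-z|+y⟩|² = 1/2.
Joint probability = 9/10 × 1/2 × 1/2 = 0.225.

0.225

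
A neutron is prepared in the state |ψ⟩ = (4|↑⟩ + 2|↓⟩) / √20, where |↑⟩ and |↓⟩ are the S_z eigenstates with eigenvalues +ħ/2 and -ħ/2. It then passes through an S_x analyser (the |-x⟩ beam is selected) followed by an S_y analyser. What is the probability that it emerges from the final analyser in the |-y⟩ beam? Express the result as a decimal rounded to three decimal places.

First analyser (S_x): P(|-x⟩) = |⟨-x|ψ⟩|² = 4/40.
After stage 1 the state is |-x⟩; P(|-y⟩) = |⟨-y|-x⟩|² = 1/2.
Joint probability = 4/40 × 1/2 = 0.050.

0.050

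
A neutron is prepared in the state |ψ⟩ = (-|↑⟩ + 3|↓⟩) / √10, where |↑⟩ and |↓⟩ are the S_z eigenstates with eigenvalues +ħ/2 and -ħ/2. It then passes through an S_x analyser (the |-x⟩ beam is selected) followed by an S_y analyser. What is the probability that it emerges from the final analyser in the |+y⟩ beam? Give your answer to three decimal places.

0.400

First analyser (S_x): P(|-x⟩) = |⟨-x|ψ⟩|² = 16/20.
After stage 1 the state is |-x⟩; P(|+y⟩) = |⟨+y|-x⟩|² = 1/2.
Joint probability = 16/20 × 1/2 = 0.400.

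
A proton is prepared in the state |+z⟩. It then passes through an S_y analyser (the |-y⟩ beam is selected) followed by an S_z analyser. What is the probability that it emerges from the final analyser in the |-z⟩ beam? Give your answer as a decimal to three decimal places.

0.250

First analyser (S_y): from |+z⟩, P(|-y⟩) = 1/2.
After stage 1 the state is |-y⟩; P(|-z⟩) = |⟨-z|-y⟩|² = 1/2.
Joint probability = 1/2 × 1/2 = 0.250.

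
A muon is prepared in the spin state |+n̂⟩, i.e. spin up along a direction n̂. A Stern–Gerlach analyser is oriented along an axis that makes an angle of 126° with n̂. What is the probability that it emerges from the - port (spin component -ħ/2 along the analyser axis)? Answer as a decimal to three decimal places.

For spin-½, the probability of finding spin-up along an axis at angle θ to the initial spin direction is cos²(θ/2); spin-down is sin²(θ/2).
θ = 126°, so P = sin²(63°) ≈ 0.794.

0.794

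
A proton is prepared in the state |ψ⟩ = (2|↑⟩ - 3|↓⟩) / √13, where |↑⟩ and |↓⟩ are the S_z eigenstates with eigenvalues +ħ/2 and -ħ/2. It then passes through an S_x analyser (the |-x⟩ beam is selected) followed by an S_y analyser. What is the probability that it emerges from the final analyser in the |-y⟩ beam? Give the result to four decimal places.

First analyser (S_x): P(|-x⟩) = |⟨-x|ψ⟩|² = 25/26.
After stage 1 the state is |-x⟩; P(|-y⟩) = |⟨-y|-x⟩|² = 1/2.
Joint probability = 25/26 × 1/2 = 0.4808.

0.4808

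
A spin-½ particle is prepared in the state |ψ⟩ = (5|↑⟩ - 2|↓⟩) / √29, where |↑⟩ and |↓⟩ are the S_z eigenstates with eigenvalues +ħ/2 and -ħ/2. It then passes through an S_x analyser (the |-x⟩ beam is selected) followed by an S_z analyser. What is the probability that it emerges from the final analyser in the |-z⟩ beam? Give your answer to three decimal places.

First analyser (S_x): P(|-x⟩) = |⟨-x|ψ⟩|² = 49/58.
After stage 1 the state is |-x⟩; P(|-z⟩) = |⟨-z|-x⟩|² = 1/2.
Joint probability = 49/58 × 1/2 = 0.422.

0.422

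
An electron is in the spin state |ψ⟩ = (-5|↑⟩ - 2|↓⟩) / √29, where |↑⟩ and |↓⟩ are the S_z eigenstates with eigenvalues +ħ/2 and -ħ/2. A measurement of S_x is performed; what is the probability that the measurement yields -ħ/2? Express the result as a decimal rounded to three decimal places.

|-x⟩ = (|↑⟩ - |↓⟩)/√2, so ⟨-x|ψ⟩ = (-3) / (√2·√29).
P = |-3|² / 58 = 9/58.

0.155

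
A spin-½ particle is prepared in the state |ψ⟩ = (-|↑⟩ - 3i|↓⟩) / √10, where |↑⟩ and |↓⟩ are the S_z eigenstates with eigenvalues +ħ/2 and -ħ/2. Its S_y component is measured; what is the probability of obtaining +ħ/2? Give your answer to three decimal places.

|+y⟩ = (|↑⟩ + i|↓⟩)/√2, so ⟨+y|ψ⟩ = (-4) / (√2·√10).
P = |-4|² / 20 = 16/20.

0.800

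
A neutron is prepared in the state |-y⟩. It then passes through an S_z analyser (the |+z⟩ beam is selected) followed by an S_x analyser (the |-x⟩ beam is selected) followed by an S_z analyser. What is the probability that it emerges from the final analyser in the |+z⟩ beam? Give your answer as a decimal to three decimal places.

0.125

First analyser (S_z): from |-y⟩, P(|+z⟩) = 1/2.
After stage 1 the state is |+z⟩; P(|-x⟩) = |⟨-x|+z⟩|² = 1/2.
After stage 2 the state is |-x⟩; P(|+z⟩) = |⟨+z|-x⟩|² = 1/2.
Joint probability = 1/2 × 1/2 × 1/2 = 0.125.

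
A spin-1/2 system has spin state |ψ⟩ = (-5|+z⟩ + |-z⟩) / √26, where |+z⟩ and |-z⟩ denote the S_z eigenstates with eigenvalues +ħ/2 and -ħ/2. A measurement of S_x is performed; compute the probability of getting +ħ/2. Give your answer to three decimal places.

0.308

|+x⟩ = (|+z⟩ + |-z⟩)/√2, so ⟨+x|ψ⟩ = (-4) / (√2·√26).
P = |-4|² / 52 = 16/52.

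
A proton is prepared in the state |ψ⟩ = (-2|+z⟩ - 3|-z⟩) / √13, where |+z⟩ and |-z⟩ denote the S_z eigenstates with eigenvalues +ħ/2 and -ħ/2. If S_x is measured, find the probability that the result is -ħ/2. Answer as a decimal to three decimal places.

|-x⟩ = (|+z⟩ - |-z⟩)/√2, so ⟨-x|ψ⟩ = (1) / (√2·√13).
P = |1|² / 26 = 1/26.

0.038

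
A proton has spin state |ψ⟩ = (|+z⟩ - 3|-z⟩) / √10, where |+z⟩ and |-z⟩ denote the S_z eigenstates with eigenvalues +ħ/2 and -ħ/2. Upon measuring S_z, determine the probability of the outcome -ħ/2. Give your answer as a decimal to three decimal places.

0.900

The -ħ/2 outcome corresponds to |-z⟩. Its amplitude in |ψ⟩ is -3/√10.
P = |-3|² / 10 = 9/10.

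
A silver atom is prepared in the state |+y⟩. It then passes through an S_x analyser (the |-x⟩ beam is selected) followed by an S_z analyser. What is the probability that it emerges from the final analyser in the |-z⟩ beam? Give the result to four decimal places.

0.2500

First analyser (S_x): from |+y⟩, P(|-x⟩) = 1/2.
After stage 1 the state is |-x⟩; P(|-z⟩) = |⟨-z|-x⟩|² = 1/2.
Joint probability = 1/2 × 1/2 = 0.2500.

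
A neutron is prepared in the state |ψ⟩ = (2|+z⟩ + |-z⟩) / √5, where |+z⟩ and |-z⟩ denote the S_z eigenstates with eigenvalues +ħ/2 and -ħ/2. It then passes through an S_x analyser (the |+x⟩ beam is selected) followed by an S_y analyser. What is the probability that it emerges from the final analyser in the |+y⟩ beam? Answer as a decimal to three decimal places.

0.450

First analyser (S_x): P(|+x⟩) = |⟨+x|ψ⟩|² = 9/10.
After stage 1 the state is |+x⟩; P(|+y⟩) = |⟨+y|+x⟩|² = 1/2.
Joint probability = 9/10 × 1/2 = 0.450.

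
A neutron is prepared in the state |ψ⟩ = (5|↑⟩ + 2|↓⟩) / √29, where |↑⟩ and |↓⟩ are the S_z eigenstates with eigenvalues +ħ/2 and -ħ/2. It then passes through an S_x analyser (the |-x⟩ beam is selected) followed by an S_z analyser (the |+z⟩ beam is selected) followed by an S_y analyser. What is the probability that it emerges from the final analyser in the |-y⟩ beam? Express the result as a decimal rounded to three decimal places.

0.039

First analyser (S_x): P(|-x⟩) = |⟨-x|ψ⟩|² = 9/58.
After stage 1 the state is |-x⟩; P(|+z⟩) = |⟨+z|-x⟩|² = 1/2.
After stage 2 the state is |+z⟩; P(|-y⟩) = |⟨-y|+z⟩|² = 1/2.
Joint probability = 9/58 × 1/2 × 1/2 = 0.039.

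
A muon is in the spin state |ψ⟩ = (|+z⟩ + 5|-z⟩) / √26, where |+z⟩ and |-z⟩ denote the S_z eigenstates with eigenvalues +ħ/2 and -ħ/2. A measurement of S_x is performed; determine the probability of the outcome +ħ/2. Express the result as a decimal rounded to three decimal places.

|+x⟩ = (|+z⟩ + |-z⟩)/√2, so ⟨+x|ψ⟩ = (6) / (√2·√26).
P = |6|² / 52 = 36/52.

0.692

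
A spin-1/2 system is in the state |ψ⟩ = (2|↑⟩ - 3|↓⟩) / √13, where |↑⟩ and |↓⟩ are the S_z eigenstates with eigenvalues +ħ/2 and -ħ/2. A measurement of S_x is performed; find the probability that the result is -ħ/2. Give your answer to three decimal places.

0.962

|-x⟩ = (|↑⟩ - |↓⟩)/√2, so ⟨-x|ψ⟩ = (5) / (√2·√13).
P = |5|² / 26 = 25/26.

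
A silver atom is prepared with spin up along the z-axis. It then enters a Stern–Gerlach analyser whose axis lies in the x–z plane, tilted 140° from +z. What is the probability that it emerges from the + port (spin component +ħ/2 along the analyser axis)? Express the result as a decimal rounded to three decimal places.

For spin-½, the probability of finding spin-up along an axis at angle θ to the initial spin direction is cos²(θ/2); spin-down is sin²(θ/2).
θ = 140°, so P = cos²(70°) ≈ 0.117.

0.117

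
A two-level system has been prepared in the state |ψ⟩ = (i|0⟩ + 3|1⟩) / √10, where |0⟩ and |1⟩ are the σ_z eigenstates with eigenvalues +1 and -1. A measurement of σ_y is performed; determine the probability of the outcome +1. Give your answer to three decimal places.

0.200

|+y⟩ = (|0⟩ + i|1⟩)/√2, so ⟨+y|ψ⟩ = (-2i) / (√2·√10).
P = |-2i|² / 20 = 4/20.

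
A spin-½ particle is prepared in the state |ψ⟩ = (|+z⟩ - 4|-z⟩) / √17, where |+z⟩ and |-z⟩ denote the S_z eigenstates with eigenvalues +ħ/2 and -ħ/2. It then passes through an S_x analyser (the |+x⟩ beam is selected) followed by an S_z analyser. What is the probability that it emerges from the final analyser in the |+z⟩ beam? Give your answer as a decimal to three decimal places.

First analyser (S_x): P(|+x⟩) = |⟨+x|ψ⟩|² = 9/34.
After stage 1 the state is |+x⟩; P(|+z⟩) = |⟨+z|+x⟩|² = 1/2.
Joint probability = 9/34 × 1/2 = 0.132.

0.132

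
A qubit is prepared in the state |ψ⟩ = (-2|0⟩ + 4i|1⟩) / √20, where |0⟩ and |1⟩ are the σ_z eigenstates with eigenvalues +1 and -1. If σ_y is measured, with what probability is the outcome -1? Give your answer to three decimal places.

0.900

|-y⟩ = (|0⟩ - i|1⟩)/√2, so ⟨-y|ψ⟩ = (-6) / (√2·√20).
P = |-6|² / 40 = 36/40.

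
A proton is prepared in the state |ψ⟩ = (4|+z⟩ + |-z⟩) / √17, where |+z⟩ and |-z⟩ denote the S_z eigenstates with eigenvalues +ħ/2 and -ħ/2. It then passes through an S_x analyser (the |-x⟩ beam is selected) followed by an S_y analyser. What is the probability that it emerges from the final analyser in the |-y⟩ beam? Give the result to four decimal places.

First analyser (S_x): P(|-x⟩) = |⟨-x|ψ⟩|² = 9/34.
After stage 1 the state is |-x⟩; P(|-y⟩) = |⟨-y|-x⟩|² = 1/2.
Joint probability = 9/34 × 1/2 = 0.1324.

0.1324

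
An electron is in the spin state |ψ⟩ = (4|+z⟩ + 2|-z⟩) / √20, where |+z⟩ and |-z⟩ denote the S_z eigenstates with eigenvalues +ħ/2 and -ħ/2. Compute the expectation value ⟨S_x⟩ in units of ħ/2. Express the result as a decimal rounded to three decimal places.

⟨σ_x⟩ = 2 Re(a* b)/(|a|²+|b|²) with a = 4, b = 2.
a* b = 8, so ⟨σ_x⟩ = 16/20.
⟨S_x⟩ = (ħ/2)·⟨σ_x⟩.

0.800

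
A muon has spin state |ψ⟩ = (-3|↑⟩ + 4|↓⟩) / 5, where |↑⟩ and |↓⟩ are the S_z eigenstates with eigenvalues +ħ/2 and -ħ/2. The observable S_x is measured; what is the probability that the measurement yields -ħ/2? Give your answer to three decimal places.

0.980

|-x⟩ = (|↑⟩ - |↓⟩)/√2, so ⟨-x|ψ⟩ = (-7) / (√2·5).
P = |-7|² / 50 = 49/50.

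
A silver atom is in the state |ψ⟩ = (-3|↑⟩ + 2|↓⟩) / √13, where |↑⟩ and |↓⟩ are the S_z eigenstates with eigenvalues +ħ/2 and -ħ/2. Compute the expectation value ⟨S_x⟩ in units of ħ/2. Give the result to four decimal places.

-0.9231

⟨σ_x⟩ = 2 Re(a* b)/(|a|²+|b|²) with a = -3, b = 2.
a* b = -6, so ⟨σ_x⟩ = -12/13.
⟨S_x⟩ = (ħ/2)·⟨σ_x⟩.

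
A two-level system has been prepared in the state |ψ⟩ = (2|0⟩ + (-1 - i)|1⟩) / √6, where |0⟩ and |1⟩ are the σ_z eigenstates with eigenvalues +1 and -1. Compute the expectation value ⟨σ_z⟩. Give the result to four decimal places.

0.3333

⟨σ_z⟩ = |a|² - |b|² divided by |a|²+|b|², with a, b the |0⟩, |1⟩ amplitudes.
= (4 - 2)/6 = 2/6.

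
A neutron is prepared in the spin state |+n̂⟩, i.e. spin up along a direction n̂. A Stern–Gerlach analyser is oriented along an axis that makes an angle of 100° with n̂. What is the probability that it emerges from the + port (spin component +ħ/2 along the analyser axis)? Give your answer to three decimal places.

0.413

For spin-½, the probability of finding spin-up along an axis at angle θ to the initial spin direction is cos²(θ/2); spin-down is sin²(θ/2).
θ = 100°, so P = cos²(50°) ≈ 0.413.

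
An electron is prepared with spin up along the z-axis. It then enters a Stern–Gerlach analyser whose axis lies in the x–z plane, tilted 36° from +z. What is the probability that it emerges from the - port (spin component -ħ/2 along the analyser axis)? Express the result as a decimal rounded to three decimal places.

0.095

For spin-½, the probability of finding spin-up along an axis at angle θ to the initial spin direction is cos²(θ/2); spin-down is sin²(θ/2).
θ = 36°, so P = sin²(18°) ≈ 0.095.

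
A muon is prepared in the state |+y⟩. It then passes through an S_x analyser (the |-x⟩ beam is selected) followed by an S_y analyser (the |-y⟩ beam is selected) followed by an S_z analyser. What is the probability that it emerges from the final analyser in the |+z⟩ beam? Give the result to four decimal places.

0.1250

First analyser (S_x): from |+y⟩, P(|-x⟩) = 1/2.
After stage 1 the state is |-x⟩; P(|-y⟩) = |⟨-y|-x⟩|² = 1/2.
After stage 2 the state is |-y⟩; P(|+z⟩) = |⟨+z|-y⟩|² = 1/2.
Joint probability = 1/2 × 1/2 × 1/2 = 0.1250.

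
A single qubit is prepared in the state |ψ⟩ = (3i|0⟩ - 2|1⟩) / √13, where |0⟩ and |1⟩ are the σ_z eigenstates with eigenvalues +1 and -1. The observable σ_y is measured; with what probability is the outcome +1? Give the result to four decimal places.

|+y⟩ = (|0⟩ + i|1⟩)/√2, so ⟨+y|ψ⟩ = (5i) / (√2·√13).
P = |5i|² / 26 = 25/26.

0.9615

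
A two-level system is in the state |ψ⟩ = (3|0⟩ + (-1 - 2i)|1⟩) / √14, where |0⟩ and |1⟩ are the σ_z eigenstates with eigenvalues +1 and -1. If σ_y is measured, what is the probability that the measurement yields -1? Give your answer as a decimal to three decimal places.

|-y⟩ = (|0⟩ - i|1⟩)/√2, so ⟨-y|ψ⟩ = (5 - i) / (√2·√14).
P = |5 - i|² / 28 = 26/28.

0.929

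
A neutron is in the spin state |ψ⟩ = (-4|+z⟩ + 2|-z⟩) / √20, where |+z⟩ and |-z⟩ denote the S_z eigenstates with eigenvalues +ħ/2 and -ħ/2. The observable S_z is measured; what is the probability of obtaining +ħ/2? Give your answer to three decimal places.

The +ħ/2 outcome corresponds to |+z⟩. Its amplitude in |ψ⟩ is -4/√20.
P = |-4|² / 20 = 16/20.

0.800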